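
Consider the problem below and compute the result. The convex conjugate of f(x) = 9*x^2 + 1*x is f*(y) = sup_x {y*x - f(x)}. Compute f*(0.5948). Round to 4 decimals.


f*(y) = sup_x {y*x - a*x^2 - b*x} = sup_x {(y-b)*x - a*x^2}
FOC: (y - b) - 2a*x = 0 => x* = (y - b)/(2a)
x* = (0.5948 - 1)/(2*9) = -0.0225
f*(0.5948) = (y-b)^2/(4a) = (0.5948 - 1)^2/(4*9)
= 0.1642/36 = 0.0046


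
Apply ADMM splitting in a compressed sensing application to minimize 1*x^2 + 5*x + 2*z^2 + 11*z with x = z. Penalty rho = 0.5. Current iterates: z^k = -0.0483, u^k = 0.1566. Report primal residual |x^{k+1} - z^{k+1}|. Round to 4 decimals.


ADMM iteration with rho = 0.5, z^k = -0.0483, u^k = 0.1566
Step 1: x-update.
Minimize 1*x^2 + 5*x + (0.5/2)*(x + 0.0483 + 0.1566)^2
FOC: (2*1 + 0.5)*x = -5 + 0.5*(-0.0483 - 0.1566)
x^{k+1} = -2.041
Step 2: z-update.
Minimize 2*z^2 + 11*z + (0.5/2)*(-2.041 - z + 0.1566)^2
FOC: (2*2 + 0.5)*z = -11 + 0.5*(-2.041 + 0.1566)
z^{k+1} = -2.6538
Step 3: u-update.
u^{k+1} = 0.1566 - 2.041 + 2.6538 = 0.7694
Step 4: Primal residual = |-2.041 + 2.6538| = 0.6128


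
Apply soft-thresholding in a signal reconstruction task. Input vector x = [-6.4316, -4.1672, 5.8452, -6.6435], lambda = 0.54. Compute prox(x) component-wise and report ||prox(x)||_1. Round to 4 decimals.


Soft-thresholding with lambda = 0.54:
prox(-6.4316) = sign(-6.4316)*max(|-6.4316| - 0.54, 0) = -5.8916
prox(-4.1672) = sign(-4.1672)*max(|-4.1672| - 0.54, 0) = -3.6272
prox(5.8452) = sign(5.8452)*max(|5.8452| - 0.54, 0) = 5.3052
prox(-6.6435) = sign(-6.6435)*max(|-6.6435| - 0.54, 0) = -6.1035
prox(x) = [-5.8916, -3.6272, 5.3052, -6.1035]
||prox(x)||_1 = 5.8916 + 3.6272 + 5.3052 + 6.1035 = 20.9275


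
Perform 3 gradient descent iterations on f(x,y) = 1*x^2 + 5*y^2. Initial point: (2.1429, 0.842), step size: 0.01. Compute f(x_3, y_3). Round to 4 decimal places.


Gradient descent on f(x,y) = 1*x^2 + 5*y^2.
Starting point: (2.1429, 0.842), alpha = 0.01
Step 1: grad_x = 2*1*2.1429 = 4.2858, grad_y = 2*5*0.842 = 8.42
  x_1 = 2.1429 - 0.01*4.2858 = 2.1
  y_1 = 0.842 - 0.01*8.42 = 0.7578
Step 2: grad_x = 2*1*2.1 = 4.2001, grad_y = 2*5*0.7578 = 7.578
  x_2 = 2.1 - 0.01*4.2001 = 2.058
  y_2 = 0.7578 - 0.01*7.578 = 0.682
Step 3: grad_x = 2*1*2.058 = 4.1161, grad_y = 2*5*0.682 = 6.8202
  x_3 = 2.058 - 0.01*4.1161 = 2.0169
  y_3 = 0.682 - 0.01*6.8202 = 0.6138
f(2.0169, 0.6138) = 1*2.0169^2 + 5*0.6138^2 = 5.9517


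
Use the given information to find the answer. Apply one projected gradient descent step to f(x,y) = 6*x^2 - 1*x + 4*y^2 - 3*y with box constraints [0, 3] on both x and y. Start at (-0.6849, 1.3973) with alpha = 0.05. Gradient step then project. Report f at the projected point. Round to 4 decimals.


Step 1: Compute gradient at (-0.6849, 1.3973).
grad_x = 2*6*-0.6849 - 1 = -9.2188
grad_y = 2*4*1.3973 - 3 = 8.1784
Step 2: Gradient step.
x_raw = -0.6849 - 0.05*-9.2188 = -0.224
y_raw = 1.3973 - 0.05*8.1784 = 0.9884
Step 3: Project onto [0, 3].
x_proj = clip(-0.224) = 0.0
y_proj = clip(0.9884) = 0.9884
Step 4: Evaluate f.
f(0.0, 0.9884) = 0.9424


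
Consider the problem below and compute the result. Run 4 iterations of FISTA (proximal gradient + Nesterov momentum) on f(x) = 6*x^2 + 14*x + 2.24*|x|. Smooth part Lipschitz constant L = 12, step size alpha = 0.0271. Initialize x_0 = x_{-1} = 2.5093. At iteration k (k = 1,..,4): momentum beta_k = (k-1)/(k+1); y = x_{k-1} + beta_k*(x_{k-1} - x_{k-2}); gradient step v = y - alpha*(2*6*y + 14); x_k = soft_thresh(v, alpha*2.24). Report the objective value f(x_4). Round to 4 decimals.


FISTA on f(x) = 6*x^2 + 14*x + 2.24*|x|
L = 12, alpha = 0.0271
Iteration 1: beta = 0.0, y = 2.5093 + 0.0*(2.5093 - 2.5093) = 2.5093
  grad(y) = 44.1116, v = y - alpha*grad = 1.3139
  prox(v) = soft_thresh(1.3139, 0.0607) = 1.2532
Iteration 2: beta = 0.3333, y = 1.2532 + 0.3333*(1.2532 - 2.5093) = 0.8345
  grad(y) = 24.0135, v = y - alpha*grad = 0.1837
  prox(v) = soft_thresh(0.1837, 0.0607) = 0.123
Iteration 3: beta = 0.5, y = 0.123 + 0.5*(0.123 - 1.2532) = -0.4421
  grad(y) = 8.6948, v = y - alpha*grad = -0.6777
  prox(v) = soft_thresh(-0.6777, 0.0607) = -0.617
Iteration 4: beta = 0.6, y = -0.617 + 0.6*(-0.617 - 0.123) = -1.061
  grad(y) = 1.2676, v = y - alpha*grad = -1.0954
  prox(v) = soft_thresh(-1.0954, 0.0607) = -1.0347
f(x_4) = 6*(-1.0347)^2 + 14*(-1.0347) + 2.24*|-1.0347| = -5.7445


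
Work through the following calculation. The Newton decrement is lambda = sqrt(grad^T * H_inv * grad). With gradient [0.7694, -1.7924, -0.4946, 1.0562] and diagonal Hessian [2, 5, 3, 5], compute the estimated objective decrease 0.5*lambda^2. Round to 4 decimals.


Step 1: H is diagonal, so H^(-1) * g = [0.3847, -0.3585, -0.1649, 0.2112].
Step 2: g^T H^(-1) g = sum_i g_i^2 / H_ii
  = (0.7694)^2/2 + (-1.7924)^2/5 + (-0.4946)^2/3 + (1.0562)^2/5
  = 0.296 + 0.6425 + 0.0815 + 0.2231 = 1.2432
Step 3: Objective decrease = 0.5 * g^T H^(-1) g = 0.6216


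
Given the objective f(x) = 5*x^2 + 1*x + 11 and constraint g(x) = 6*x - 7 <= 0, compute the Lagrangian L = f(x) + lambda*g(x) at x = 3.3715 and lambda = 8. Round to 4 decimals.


Step 1: Evaluate f(x).
f(3.3715) = 5*3.3715^2 + 1*3.3715 + 11 = 71.2066
Step 2: Evaluate g(x).
g(3.3715) = 6*3.3715 - 7 = 13.229
Step 3: Compute Lagrangian.
L = 71.2066 + 8*13.229 = 177.0386


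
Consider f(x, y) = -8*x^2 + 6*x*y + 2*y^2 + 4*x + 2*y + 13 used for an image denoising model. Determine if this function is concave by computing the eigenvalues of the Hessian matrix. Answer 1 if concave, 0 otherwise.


The Hessian of f(x,y) = -8*x^2 + 6*x*y + 2*y^2 + 4*x + 2*y + 13 is:
H = [[-16, 6], [6, 4]]
Trace = -16 + 4 = -12
Determinant = -16*4 - (6)^2 = -100
Discriminant = (-12)^2 - 4*-100 = 544.0
Eigenvalues: lambda_1 = -17.6619, lambda_2 = 5.6619
The function is not concave.

0


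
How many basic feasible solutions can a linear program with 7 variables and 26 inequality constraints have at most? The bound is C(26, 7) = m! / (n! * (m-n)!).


Each vertex corresponds to some choice of n active constraints out of m, so the number of vertices is at most C(m, n) = m! / (n!(m-n)!).
m = 26, n = 7
Numerator: 26 * 25 * 24 * 23 * 22 * 21 * 20
Denominator: 7! = 5040
C(26, 7) = 657800


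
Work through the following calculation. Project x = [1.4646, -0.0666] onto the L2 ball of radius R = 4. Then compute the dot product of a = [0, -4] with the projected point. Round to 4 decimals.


Step 1: Compute ||x|| (intermediates to 6 decimals).
||x|| = sqrt(1.4646^2 + (-0.0666)^2) = 1.466113
Step 2: Project.
Since ||x|| <= R, proj = x (no scaling needed).
proj(x) = [1.4646, -0.0666]
Step 3: Dot product.
a^T * proj(x) = 0*1.4646 - 4*(-0.0666) = 0.2664


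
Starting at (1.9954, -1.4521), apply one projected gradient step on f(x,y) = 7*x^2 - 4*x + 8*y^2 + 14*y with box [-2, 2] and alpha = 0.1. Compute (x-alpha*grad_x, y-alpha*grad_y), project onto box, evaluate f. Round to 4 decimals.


Step 1: Compute gradient at (1.9954, -1.4521).
grad_x = 2*7*1.9954 - 4 = 23.9356
grad_y = 2*8*-1.4521 + 14 = -9.2336
Step 2: Gradient step.
x_raw = 1.9954 - 0.1*23.9356 = -0.3982
y_raw = -1.4521 - 0.1*-9.2336 = -0.5287
Step 3: Project onto [-2, 2].
x_proj = clip(-0.3982) = -0.3982
y_proj = clip(-0.5287) = -0.5287
Step 4: Evaluate f.
f(-0.3982, -0.5287) = -2.4635


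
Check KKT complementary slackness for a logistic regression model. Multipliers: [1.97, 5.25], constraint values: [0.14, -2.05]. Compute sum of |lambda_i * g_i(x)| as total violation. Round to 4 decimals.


KKT complementary slackness check:
lambda_1 * g_1 = 1.97 * 0.14 = 0.2758
lambda_2 * g_2 = 5.25 * -2.05 = -10.7625
Total violation = 0.2758 + 10.7625 = 11.0383


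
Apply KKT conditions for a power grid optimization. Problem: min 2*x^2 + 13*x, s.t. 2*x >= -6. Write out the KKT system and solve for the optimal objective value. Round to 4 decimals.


Step 1: Try lambda = 0 (constraint inactive).
x_unc = -13/(2*2) = -3.25
Check: 2*-3.25 = -6.5 < -6 -- violated!
Step 2: Constraint must be active: 2*x = -6
x* = -6/2 = -3.0
lambda = (2*2*(-3.0) + 13)/2 = 0.5
Step 3: Compute optimal value.
f(x*) = 2*(-3.0)^2 + 13*(-3.0) = -21.0


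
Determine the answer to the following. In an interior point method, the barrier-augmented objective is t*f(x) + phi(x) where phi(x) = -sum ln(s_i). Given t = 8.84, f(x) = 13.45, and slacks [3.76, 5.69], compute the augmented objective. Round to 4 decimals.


Step 1: Compute log-barrier.
ln values: [1.3244, 1.7387]
phi = -(1.3244 + 1.7387) = -3.0631
Step 2: Compute augmented objective.
t*f(x) = 8.84*13.45 = 118.898
Total = 118.898 - 3.0631 = 115.8349


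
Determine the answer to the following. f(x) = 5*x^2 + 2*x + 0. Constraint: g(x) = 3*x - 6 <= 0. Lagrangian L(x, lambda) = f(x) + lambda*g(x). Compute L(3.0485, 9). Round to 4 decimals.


Step 1: Evaluate f(x).
f(3.0485) = 5*3.0485^2 + 2*3.0485 + 0 = 52.5638
Step 2: Evaluate g(x).
g(3.0485) = 3*3.0485 - 6 = 3.1455
Step 3: Compute Lagrangian.
L = 52.5638 + 9*3.1455 = 80.8733


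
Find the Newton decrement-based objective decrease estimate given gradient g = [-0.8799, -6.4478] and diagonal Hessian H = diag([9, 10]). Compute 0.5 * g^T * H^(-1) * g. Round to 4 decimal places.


Step 1: H is diagonal, so H^(-1) * g = [-0.0978, -0.6448].
Step 2: g^T H^(-1) g = sum_i g_i^2 / H_ii
  = (-0.8799)^2/9 + (-6.4478)^2/10
  = 0.086 + 4.1574 = 4.2434
Step 3: Objective decrease = 0.5 * g^T H^(-1) g = 2.1217


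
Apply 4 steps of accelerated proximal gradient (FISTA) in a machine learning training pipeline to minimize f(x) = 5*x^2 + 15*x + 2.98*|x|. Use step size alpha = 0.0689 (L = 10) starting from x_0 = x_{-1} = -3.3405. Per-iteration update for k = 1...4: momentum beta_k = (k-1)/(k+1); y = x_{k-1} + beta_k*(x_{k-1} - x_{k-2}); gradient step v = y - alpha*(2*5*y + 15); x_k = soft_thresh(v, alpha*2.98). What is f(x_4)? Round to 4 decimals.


FISTA on f(x) = 5*x^2 + 15*x + 2.98*|x|
L = 10, alpha = 0.0689
Iteration 1: beta = 0.0, y = -3.3405 + 0.0*(-3.3405 + 3.3405) = -3.3405
  grad(y) = -18.405, v = y - alpha*grad = -2.0724
  prox(v) = soft_thresh(-2.0724, 0.2053) = -1.8671
Iteration 2: beta = 0.3333, y = -1.8671 + 0.3333*(-1.8671 + 3.3405) = -1.3759
  grad(y) = 1.2407, v = y - alpha*grad = -1.4614
  prox(v) = soft_thresh(-1.4614, 0.2053) = -1.2561
Iteration 3: beta = 0.5, y = -1.2561 + 0.5*(-1.2561 + 1.8671) = -0.9506
  grad(y) = 5.494, v = y - alpha*grad = -1.3291
  prox(v) = soft_thresh(-1.3291, 0.2053) = -1.1238
Iteration 4: beta = 0.6, y = -1.1238 + 0.6*(-1.1238 + 1.2561) = -1.0444
  grad(y) = 4.5555, v = y - alpha*grad = -1.3583
  prox(v) = soft_thresh(-1.3583, 0.2053) = -1.153
f(x_4) = 5*(-1.153)^2 + 15*(-1.153) + 2.98*|-1.153| = -7.212


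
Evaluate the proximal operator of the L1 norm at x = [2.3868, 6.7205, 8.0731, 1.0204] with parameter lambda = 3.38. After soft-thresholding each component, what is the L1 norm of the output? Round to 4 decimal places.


Soft-thresholding with lambda = 3.38:
prox(2.3868) = sign(2.3868)*max(|2.3868| - 3.38, 0) = 0.0
prox(6.7205) = sign(6.7205)*max(|6.7205| - 3.38, 0) = 3.3405
prox(8.0731) = sign(8.0731)*max(|8.0731| - 3.38, 0) = 4.6931
prox(1.0204) = sign(1.0204)*max(|1.0204| - 3.38, 0) = 0.0
prox(x) = [0.0, 3.3405, 4.6931, 0.0]
||prox(x)||_1 = 0.0 + 3.3405 + 4.6931 + 0.0 = 8.0336


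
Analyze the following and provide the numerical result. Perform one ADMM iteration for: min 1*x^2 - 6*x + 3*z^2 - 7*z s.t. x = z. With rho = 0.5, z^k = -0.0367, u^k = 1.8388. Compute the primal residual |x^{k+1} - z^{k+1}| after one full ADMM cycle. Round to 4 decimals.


ADMM iteration with rho = 0.5, z^k = -0.0367, u^k = 1.8388
Step 1: x-update.
Minimize 1*x^2 - 6*x + (0.5/2)*(x + 0.0367 + 1.8388)^2
FOC: (2*1 + 0.5)*x = 6 + 0.5*(-0.0367 - 1.8388)
x^{k+1} = 2.0249
Step 2: z-update.
Minimize 3*z^2 - 7*z + (0.5/2)*(2.0249 - z + 1.8388)^2
FOC: (2*3 + 0.5)*z = 7 + 0.5*(2.0249 + 1.8388)
z^{k+1} = 1.3741
Step 3: u-update.
u^{k+1} = 1.8388 + 2.0249 - 1.3741 = 2.4896
Step 4: Primal residual = |2.0249 - 1.3741| = 0.6508


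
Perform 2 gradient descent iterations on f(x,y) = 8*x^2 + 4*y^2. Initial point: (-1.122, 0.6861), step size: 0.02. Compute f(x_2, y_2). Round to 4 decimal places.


Gradient descent on f(x,y) = 8*x^2 + 4*y^2.
Starting point: (-1.122, 0.6861), alpha = 0.02
Step 1: grad_x = 2*8*-1.122 = -17.952, grad_y = 2*4*0.6861 = 5.4888
  x_1 = -1.122 - 0.02*-17.952 = -0.763
  y_1 = 0.6861 - 0.02*5.4888 = 0.5763
Step 2: grad_x = 2*8*-0.763 = -12.2074, grad_y = 2*4*0.5763 = 4.6106
  x_2 = -0.763 - 0.02*-12.2074 = -0.5188
  y_2 = 0.5763 - 0.02*4.6106 = 0.4841
f(-0.5188, 0.4841) = 8*(-0.5188)^2 + 4*0.4841^2 = 3.0908


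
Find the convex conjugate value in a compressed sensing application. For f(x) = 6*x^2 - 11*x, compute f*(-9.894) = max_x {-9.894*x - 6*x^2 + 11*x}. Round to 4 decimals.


f*(y) = sup_x {y*x - a*x^2 - b*x} = sup_x {(y-b)*x - a*x^2}
FOC: (y - b) - 2a*x = 0 => x* = (y - b)/(2a)
x* = (-9.894 + 11)/(2*6) = 0.0922
f*(-9.894) = (y-b)^2/(4a) = (-9.894 + 11)^2/(4*6)
= 1.2232/24 = 0.051


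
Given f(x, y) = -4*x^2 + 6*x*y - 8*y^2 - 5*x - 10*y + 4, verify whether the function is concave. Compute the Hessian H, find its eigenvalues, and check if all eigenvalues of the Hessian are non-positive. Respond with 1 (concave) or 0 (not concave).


The Hessian of f(x,y) = -4*x^2 + 6*x*y - 8*y^2 - 5*x - 10*y + 4 is:
H = [[-8, 6], [6, -16]]
Trace = -8 - 16 = -24
Determinant = -8*-16 - (6)^2 = 92
Discriminant = (-24)^2 - 4*92 = 208.0
Eigenvalues: lambda_1 = -19.2111, lambda_2 = -4.7889
The function is concave.

1


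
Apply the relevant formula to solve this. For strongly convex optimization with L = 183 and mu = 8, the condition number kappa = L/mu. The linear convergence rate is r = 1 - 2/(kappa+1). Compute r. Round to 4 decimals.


Step 1: Compute the condition number.
kappa = L/mu = 183/8 = 22.875
Step 2: Compute the convergence rate.
r = 1 - 2/(kappa + 1) = 1 - 2*mu/(L + mu) = (L - mu)/(L + mu) = 175/191 = 0.9162


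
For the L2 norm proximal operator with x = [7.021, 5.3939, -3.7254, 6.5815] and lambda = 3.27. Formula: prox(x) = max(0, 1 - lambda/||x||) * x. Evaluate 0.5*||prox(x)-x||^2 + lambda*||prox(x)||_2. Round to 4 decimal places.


Step 1: Compute ||x||.
||x|| = 11.644
Step 2: Compute scaling factor.
scale = max(0, 1 - 3.27/11.644) = 0.7192
Step 3: prox(x) = [5.0493, 3.8791, -2.6792, 4.7332]
||prox(x)|| = 8.374
Step 4: Proximal objective.
0.5*||prox-x||^2 = 5.3465
lambda*||prox|| = 27.383
Total = 32.7295


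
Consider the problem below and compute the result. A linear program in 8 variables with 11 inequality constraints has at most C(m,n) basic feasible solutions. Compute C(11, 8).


Each vertex corresponds to some choice of n active constraints out of m, so the number of vertices is at most C(m, n) = m! / (n!(m-n)!).
m = 11, n = 8
Numerator: 11 * 10 * 9 * 8 * 7 * 6 * 5 * 4
Denominator: 8! = 40320
C(11, 8) = 165


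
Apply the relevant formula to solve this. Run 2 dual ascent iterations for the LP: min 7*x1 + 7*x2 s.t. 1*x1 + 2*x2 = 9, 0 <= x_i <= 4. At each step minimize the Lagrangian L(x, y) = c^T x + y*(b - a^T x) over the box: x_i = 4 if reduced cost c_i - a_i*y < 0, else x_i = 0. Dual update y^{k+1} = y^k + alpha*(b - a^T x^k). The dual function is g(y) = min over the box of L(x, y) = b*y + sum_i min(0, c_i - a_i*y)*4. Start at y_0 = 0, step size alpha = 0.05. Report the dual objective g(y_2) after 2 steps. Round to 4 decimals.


Dual ascent for LP: min 7*x1 + 7*x2, 1*x1 + 2*x2 = 9, 0 <= x_i <= 4
Step 1: y^k = 0.0, reduced costs: (7.0, 7.0)
  x^k = (0.0, 0.0), subgradient = b - a^T x = 9.0
  y^{k+1} = 0.0 + 0.05*9.0 = 0.45
Step 2: y^k = 0.45, reduced costs: (6.55, 6.1)
  x^k = (0.0, 0.0), subgradient = b - a^T x = 9.0
  y^{k+1} = 0.45 + 0.05*9.0 = 0.9
Dual objective at y_2 = 0.9: reduced costs (6.1, 5.2), box minimizer x = (0.0, 0.0)
g(y_2) = b*y + (c1 - a1*y)*x1 + (c2 - a2*y)*x2 = 9*0.9 + 6.1*0.0 + 5.2*0.0 = 8.1 + 0.0 + 0.0 = 8.1


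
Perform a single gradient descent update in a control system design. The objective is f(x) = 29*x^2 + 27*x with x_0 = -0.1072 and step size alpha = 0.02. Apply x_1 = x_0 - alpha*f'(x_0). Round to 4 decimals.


We compute the gradient at x_0 and apply the update.
f'(x) = 58*x + 27
f'(-0.1072) = 58*-0.1072 + 27 = 20.7824
x_1 = -0.1072 - 0.02*20.7824 = -0.5228


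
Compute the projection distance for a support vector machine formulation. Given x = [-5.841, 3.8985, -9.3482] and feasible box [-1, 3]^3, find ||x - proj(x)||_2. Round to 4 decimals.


Project each component onto [-1, 3].
clip(-5.841) = -1.0, clip(3.8985) = 3.0, clip(-9.3482) = -1.0
Projection = [-1.0, 3.0, -1.0]
Squared diffs: [23.4353, 0.8073, 69.6924]
Distance = sqrt(93.935) = 9.692


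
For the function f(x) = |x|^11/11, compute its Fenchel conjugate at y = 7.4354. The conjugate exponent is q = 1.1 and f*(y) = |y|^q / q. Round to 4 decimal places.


The conjugate exponent q satisfies 1/p + 1/q = 1.
p = 11, so q = 11/(11 - 1) = 1.1
|y|^q = 7.4354^1.1 = 9.0873
f*(7.4354) = 9.0873 / 1.1 = 8.2612


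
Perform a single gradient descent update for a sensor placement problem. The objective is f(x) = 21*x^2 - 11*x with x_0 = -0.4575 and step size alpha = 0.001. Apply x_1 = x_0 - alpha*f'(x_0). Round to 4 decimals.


We compute the gradient at x_0 and apply the update.
f'(x) = 42*x - 11
f'(-0.4575) = 42*-0.4575 - 11 = -30.215
x_1 = -0.4575 - 0.001*-30.215 = -0.4273


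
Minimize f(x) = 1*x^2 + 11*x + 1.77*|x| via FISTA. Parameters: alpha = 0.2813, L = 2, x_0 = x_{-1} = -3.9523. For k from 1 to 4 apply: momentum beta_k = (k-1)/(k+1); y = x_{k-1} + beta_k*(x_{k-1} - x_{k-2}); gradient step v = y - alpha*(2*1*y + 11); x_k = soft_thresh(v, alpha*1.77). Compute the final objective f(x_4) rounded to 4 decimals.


FISTA on f(x) = 1*x^2 + 11*x + 1.77*|x|
L = 2, alpha = 0.2813
Iteration 1: beta = 0.0, y = -3.9523 + 0.0*(-3.9523 + 3.9523) = -3.9523
  grad(y) = 3.0954, v = y - alpha*grad = -4.823
  prox(v) = soft_thresh(-4.823, 0.4979) = -4.3251
Iteration 2: beta = 0.3333, y = -4.3251 + 0.3333*(-4.3251 + 3.9523) = -4.4494
  grad(y) = 2.1012, v = y - alpha*grad = -5.0405
  prox(v) = soft_thresh(-5.0405, 0.4979) = -4.5426
Iteration 3: beta = 0.5, y = -4.5426 + 0.5*(-4.5426 + 4.3251) = -4.6513
  grad(y) = 1.6974, v = y - alpha*grad = -5.1288
  prox(v) = soft_thresh(-5.1288, 0.4979) = -4.6309
Iteration 4: beta = 0.6, y = -4.6309 + 0.6*(-4.6309 + 4.5426) = -4.6839
  grad(y) = 1.6323, v = y - alpha*grad = -5.143
  prox(v) = soft_thresh(-5.143, 0.4979) = -4.6451
f(x_4) = 1*(-4.6451)^2 + 11*(-4.6451) + 1.77*|-4.6451| = -21.2973


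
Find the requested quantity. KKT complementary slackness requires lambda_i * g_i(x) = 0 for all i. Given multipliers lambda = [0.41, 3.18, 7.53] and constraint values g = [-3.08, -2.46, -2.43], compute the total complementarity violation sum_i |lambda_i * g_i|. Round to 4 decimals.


KKT complementary slackness check:
lambda_1 * g_1 = 0.41 * -3.08 = -1.2628
lambda_2 * g_2 = 3.18 * -2.46 = -7.8228
lambda_3 * g_3 = 7.53 * -2.43 = -18.2979
Total violation = 1.2628 + 7.8228 + 18.2979 = 27.3835


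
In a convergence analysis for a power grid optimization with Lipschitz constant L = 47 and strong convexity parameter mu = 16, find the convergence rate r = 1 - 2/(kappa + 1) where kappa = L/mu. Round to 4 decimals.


Step 1: Compute the condition number.
kappa = L/mu = 47/16 = 2.9375
Step 2: Compute the convergence rate.
r = 1 - 2/(kappa + 1) = 1 - 2*mu/(L + mu) = (L - mu)/(L + mu) = 31/63 = 0.4921


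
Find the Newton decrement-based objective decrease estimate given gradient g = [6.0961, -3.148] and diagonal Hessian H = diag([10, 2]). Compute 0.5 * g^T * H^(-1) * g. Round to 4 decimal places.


Step 1: H is diagonal, so H^(-1) * g = [0.6096, -1.574].
Step 2: g^T H^(-1) g = sum_i g_i^2 / H_ii
  = (6.0961)^2/10 + (-3.148)^2/2
  = 3.7162 + 4.955 = 8.6712
Step 3: Objective decrease = 0.5 * g^T H^(-1) g = 4.3356


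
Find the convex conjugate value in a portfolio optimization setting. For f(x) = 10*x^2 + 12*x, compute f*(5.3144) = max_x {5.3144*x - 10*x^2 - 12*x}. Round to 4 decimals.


f*(y) = sup_x {y*x - a*x^2 - b*x} = sup_x {(y-b)*x - a*x^2}
FOC: (y - b) - 2a*x = 0 => x* = (y - b)/(2a)
x* = (5.3144 - 12)/(2*10) = -0.3343
f*(5.3144) = (y-b)^2/(4a) = (5.3144 - 12)^2/(4*10)
= 44.6972/40 = 1.1174


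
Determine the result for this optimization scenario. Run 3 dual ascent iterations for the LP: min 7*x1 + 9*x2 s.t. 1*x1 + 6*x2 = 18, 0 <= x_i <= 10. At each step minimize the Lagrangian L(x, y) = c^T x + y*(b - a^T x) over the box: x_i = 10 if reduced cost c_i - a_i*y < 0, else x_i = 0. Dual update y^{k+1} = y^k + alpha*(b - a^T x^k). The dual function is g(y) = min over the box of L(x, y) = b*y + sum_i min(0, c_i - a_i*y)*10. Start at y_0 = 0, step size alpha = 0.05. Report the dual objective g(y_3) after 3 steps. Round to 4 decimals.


Dual ascent for LP: min 7*x1 + 9*x2, 1*x1 + 6*x2 = 18, 0 <= x_i <= 10
Step 1: y^k = 0.0, reduced costs: (7.0, 9.0)
  x^k = (0.0, 0.0), subgradient = b - a^T x = 18.0
  y^{k+1} = 0.0 + 0.05*18.0 = 0.9
Step 2: y^k = 0.9, reduced costs: (6.1, 3.6)
  x^k = (0.0, 0.0), subgradient = b - a^T x = 18.0
  y^{k+1} = 0.9 + 0.05*18.0 = 1.8
Step 3: y^k = 1.8, reduced costs: (5.2, -1.8)
  x^k = (0.0, 10.0), subgradient = b - a^T x = -42.0
  y^{k+1} = 1.8 + 0.05*-42.0 = -0.3
Dual objective at y_3 = -0.3: reduced costs (7.3, 10.8), box minimizer x = (0.0, 0.0)
g(y_3) = b*y + (c1 - a1*y)*x1 + (c2 - a2*y)*x2 = 18*(-0.3) + 7.3*0.0 + 10.8*0.0 = -5.4 + 0.0 + 0.0 = -5.4


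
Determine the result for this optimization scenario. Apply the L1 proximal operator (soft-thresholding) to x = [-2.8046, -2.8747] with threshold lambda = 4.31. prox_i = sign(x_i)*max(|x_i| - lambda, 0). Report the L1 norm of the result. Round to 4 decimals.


Soft-thresholding with lambda = 4.31:
prox(-2.8046) = sign(-2.8046)*max(|-2.8046| - 4.31, 0) = 0.0
prox(-2.8747) = sign(-2.8747)*max(|-2.8747| - 4.31, 0) = 0.0
prox(x) = [0.0, 0.0]
||prox(x)||_1 = 0.0 + 0.0 = 0.0


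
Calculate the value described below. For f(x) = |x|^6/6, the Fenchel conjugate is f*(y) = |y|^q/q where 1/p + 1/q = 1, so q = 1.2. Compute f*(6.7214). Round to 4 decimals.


The conjugate exponent q satisfies 1/p + 1/q = 1.
p = 6, so q = 6/(6 - 1) = 1.2
|y|^q = 6.7214^1.2 = 9.839
f*(6.7214) = 9.839 / 1.2 = 8.1992


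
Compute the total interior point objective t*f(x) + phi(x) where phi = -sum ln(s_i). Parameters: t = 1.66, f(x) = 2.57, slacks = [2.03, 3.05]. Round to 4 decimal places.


Step 1: Compute log-barrier.
ln values: [0.708, 1.1151]
phi = -(0.708 + 1.1151) = -1.8232
Step 2: Compute augmented objective.
t*f(x) = 1.66*2.57 = 4.2662
Total = 4.2662 - 1.8232 = 2.443


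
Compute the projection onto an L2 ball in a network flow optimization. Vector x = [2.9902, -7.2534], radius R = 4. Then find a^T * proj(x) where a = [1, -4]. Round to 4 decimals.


Step 1: Compute ||x|| (intermediates to 6 decimals).
||x|| = sqrt(2.9902^2 + (-7.2534)^2) = 7.845579
Step 2: Project.
Since ||x|| > R, scale = R/||x|| = 4/7.845579 = 0.509841, proj(x) = scale * x
proj(x) = [1.524527, -3.698081]
Step 3: Dot product.
a^T * proj(x) = 1*1.524527 - 4*(-3.698081) = 16.3169


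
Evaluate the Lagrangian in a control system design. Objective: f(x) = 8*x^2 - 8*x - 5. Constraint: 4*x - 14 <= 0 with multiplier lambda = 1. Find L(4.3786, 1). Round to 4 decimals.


Step 1: Evaluate f(x).
f(4.3786) = 8*4.3786^2 - 8*4.3786 - 5 = 113.3483
Step 2: Evaluate g(x).
g(4.3786) = 4*4.3786 - 14 = 3.5144
Step 3: Compute Lagrangian.
L = 113.3483 + 1*3.5144 = 116.8627


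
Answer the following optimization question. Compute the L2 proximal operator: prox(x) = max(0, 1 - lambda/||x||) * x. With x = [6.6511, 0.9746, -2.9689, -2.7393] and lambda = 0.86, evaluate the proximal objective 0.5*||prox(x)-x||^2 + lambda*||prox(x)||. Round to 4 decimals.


Step 1: Compute ||x||.
||x|| = 7.8425
Step 2: Compute scaling factor.
scale = max(0, 1 - 0.86/7.8425) = 0.8903
Step 3: prox(x) = [5.9217, 0.8677, -2.6433, -2.4389]
||prox(x)|| = 6.9825
Step 4: Proximal objective.
0.5*||prox-x||^2 = 0.3698
lambda*||prox|| = 6.005
Total = 6.3748


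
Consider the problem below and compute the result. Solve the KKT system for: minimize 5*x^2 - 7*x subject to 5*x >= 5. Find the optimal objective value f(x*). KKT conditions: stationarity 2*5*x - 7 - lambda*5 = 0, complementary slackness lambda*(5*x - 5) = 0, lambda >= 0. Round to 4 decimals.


Step 1: Try lambda = 0 (constraint inactive).
x_unc = 7/(2*5) = 0.7
Check: 5*0.7 = 3.5 < 5 -- violated!
Step 2: Constraint must be active: 5*x = 5
x* = 5/5 = 1.0
lambda = (2*5*1.0 - 7)/5 = 0.6
Step 3: Compute optimal value.
f(x*) = 5*1.0^2 - 7*1.0 = -2.0


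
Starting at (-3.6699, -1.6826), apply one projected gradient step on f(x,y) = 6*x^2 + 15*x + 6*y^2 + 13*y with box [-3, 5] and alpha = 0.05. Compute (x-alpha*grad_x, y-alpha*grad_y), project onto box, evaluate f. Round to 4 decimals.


Step 1: Compute gradient at (-3.6699, -1.6826).
grad_x = 2*6*-3.6699 + 15 = -29.0388
grad_y = 2*6*-1.6826 + 13 = -7.1912
Step 2: Gradient step.
x_raw = -3.6699 - 0.05*-29.0388 = -2.218
y_raw = -1.6826 - 0.05*-7.1912 = -1.323
Step 3: Project onto [-3, 5].
x_proj = clip(-2.218) = -2.218
y_proj = clip(-1.323) = -1.323
Step 4: Evaluate f.
f(-2.218, -1.323) = -10.4502


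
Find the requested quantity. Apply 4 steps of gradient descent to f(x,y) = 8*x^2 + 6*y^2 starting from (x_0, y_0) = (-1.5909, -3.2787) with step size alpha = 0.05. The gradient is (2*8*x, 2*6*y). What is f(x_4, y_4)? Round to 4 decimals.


Gradient descent on f(x,y) = 8*x^2 + 6*y^2.
Starting point: (-1.5909, -3.2787), alpha = 0.05
Step 1: grad_x = 2*8*-1.5909 = -25.4544, grad_y = 2*6*-3.2787 = -39.3444
  x_1 = -1.5909 - 0.05*-25.4544 = -0.3182
  y_1 = -3.2787 - 0.05*-39.3444 = -1.3115
Step 2: grad_x = 2*8*-0.3182 = -5.0909, grad_y = 2*6*-1.3115 = -15.7378
  x_2 = -0.3182 - 0.05*-5.0909 = -0.0636
  y_2 = -1.3115 - 0.05*-15.7378 = -0.5246
Step 3: grad_x = 2*8*-0.0636 = -1.0182, grad_y = 2*6*-0.5246 = -6.2951
  x_3 = -0.0636 - 0.05*-1.0182 = -0.0127
  y_3 = -0.5246 - 0.05*-6.2951 = -0.2098
Step 4: grad_x = 2*8*-0.0127 = -0.2036, grad_y = 2*6*-0.2098 = -2.518
  x_4 = -0.0127 - 0.05*-0.2036 = -0.0025
  y_4 = -0.2098 - 0.05*-2.518 = -0.0839
f(-0.0025, -0.0839) = 8*(-0.0025)^2 + 6*(-0.0839)^2 = 0.0423


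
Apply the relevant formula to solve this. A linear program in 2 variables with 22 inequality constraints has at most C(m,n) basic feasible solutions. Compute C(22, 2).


Each vertex corresponds to some choice of n active constraints out of m, so the number of vertices is at most C(m, n) = m! / (n!(m-n)!).
m = 22, n = 2
Numerator: 22 * 21
Denominator: 2! = 2
C(22, 2) = 231


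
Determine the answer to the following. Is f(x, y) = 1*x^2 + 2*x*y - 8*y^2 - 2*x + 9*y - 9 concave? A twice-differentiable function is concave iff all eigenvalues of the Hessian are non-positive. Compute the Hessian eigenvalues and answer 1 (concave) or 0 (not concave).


The Hessian of f(x,y) = 1*x^2 + 2*x*y - 8*y^2 - 2*x + 9*y - 9 is:
H = [[2, 2], [2, -16]]
Trace = 2 - 16 = -14
Determinant = 2*-16 - (2)^2 = -36
Discriminant = (-14)^2 - 4*-36 = 340.0
Eigenvalues: lambda_1 = -16.2195, lambda_2 = 2.2195
The function is not concave.

0


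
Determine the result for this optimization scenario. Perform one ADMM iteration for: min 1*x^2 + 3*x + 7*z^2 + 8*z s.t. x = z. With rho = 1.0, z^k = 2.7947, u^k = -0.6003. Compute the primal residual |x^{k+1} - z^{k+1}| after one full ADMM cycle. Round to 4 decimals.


ADMM iteration with rho = 1.0, z^k = 2.7947, u^k = -0.6003
Step 1: x-update.
Minimize 1*x^2 + 3*x + (1.0/2)*(x - 2.7947 - 0.6003)^2
FOC: (2*1 + 1.0)*x = -3 + 1.0*(2.7947 + 0.6003)
x^{k+1} = 0.1317
Step 2: z-update.
Minimize 7*z^2 + 8*z + (1.0/2)*(0.1317 - z - 0.6003)^2
FOC: (2*7 + 1.0)*z = -8 + 1.0*(0.1317 - 0.6003)
z^{k+1} = -0.5646
Step 3: u-update.
u^{k+1} = -0.6003 + 0.1317 + 0.5646 = 0.0959
Step 4: Primal residual = |0.1317 + 0.5646| = 0.6962


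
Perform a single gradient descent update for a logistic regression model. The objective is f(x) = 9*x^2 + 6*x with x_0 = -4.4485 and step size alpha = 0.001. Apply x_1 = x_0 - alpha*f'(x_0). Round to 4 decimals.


We compute the gradient at x_0 and apply the update.
f'(x) = 18*x + 6
f'(-4.4485) = 18*-4.4485 + 6 = -74.073
x_1 = -4.4485 - 0.001*-74.073 = -4.3744


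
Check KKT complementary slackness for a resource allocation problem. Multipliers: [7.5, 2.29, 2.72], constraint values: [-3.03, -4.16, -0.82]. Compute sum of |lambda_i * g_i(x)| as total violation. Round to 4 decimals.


KKT complementary slackness check:
lambda_1 * g_1 = 7.5 * -3.03 = -22.725
lambda_2 * g_2 = 2.29 * -4.16 = -9.5264
lambda_3 * g_3 = 2.72 * -0.82 = -2.2304
Total violation = 22.725 + 9.5264 + 2.2304 = 34.4818


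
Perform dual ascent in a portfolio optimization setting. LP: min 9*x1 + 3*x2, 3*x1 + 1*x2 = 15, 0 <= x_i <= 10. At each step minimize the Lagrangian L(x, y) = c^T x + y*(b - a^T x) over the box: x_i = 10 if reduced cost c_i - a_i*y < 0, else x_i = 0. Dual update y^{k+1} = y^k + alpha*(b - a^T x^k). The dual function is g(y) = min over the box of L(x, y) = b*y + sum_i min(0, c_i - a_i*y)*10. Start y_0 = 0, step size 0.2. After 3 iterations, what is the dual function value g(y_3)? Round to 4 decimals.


Dual ascent for LP: min 9*x1 + 3*x2, 3*x1 + 1*x2 = 15, 0 <= x_i <= 10
Step 1: y^k = 0.0, reduced costs: (9.0, 3.0)
  x^k = (0.0, 0.0), subgradient = b - a^T x = 15.0
  y^{k+1} = 0.0 + 0.2*15.0 = 3.0
Step 2: y^k = 3.0, reduced costs: (0.0, 0.0)
  x^k = (0.0, 0.0), subgradient = b - a^T x = 15.0
  y^{k+1} = 3.0 + 0.2*15.0 = 6.0
Step 3: y^k = 6.0, reduced costs: (-9.0, -3.0)
  x^k = (10.0, 10.0), subgradient = b - a^T x = -25.0
  y^{k+1} = 6.0 + 0.2*-25.0 = 1.0
Dual objective at y_3 = 1.0: reduced costs (6.0, 2.0), box minimizer x = (0.0, 0.0)
g(y_3) = b*y + (c1 - a1*y)*x1 + (c2 - a2*y)*x2 = 15*1.0 + 6.0*0.0 + 2.0*0.0 = 15.0 + 0.0 + 0.0 = 15.0


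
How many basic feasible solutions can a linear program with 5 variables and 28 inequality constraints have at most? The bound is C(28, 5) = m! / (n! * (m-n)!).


Each vertex corresponds to some choice of n active constraints out of m, so the number of vertices is at most C(m, n) = m! / (n!(m-n)!).
m = 28, n = 5
Numerator: 28 * 27 * 26 * 25 * 24
Denominator: 5! = 120
C(28, 5) = 98280


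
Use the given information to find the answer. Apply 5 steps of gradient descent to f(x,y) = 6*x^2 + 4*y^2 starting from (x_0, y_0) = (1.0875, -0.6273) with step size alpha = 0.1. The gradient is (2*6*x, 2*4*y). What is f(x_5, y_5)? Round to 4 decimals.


Gradient descent on f(x,y) = 6*x^2 + 4*y^2.
Starting point: (1.0875, -0.6273), alpha = 0.1
Step 1: grad_x = 2*6*1.0875 = 13.05, grad_y = 2*4*-0.6273 = -5.0184
  x_1 = 1.0875 - 0.1*13.05 = -0.2175
  y_1 = -0.6273 - 0.1*-5.0184 = -0.1255
Step 2: grad_x = 2*6*-0.2175 = -2.61, grad_y = 2*4*-0.1255 = -1.0037
  x_2 = -0.2175 - 0.1*-2.61 = 0.0435
  y_2 = -0.1255 - 0.1*-1.0037 = -0.0251
Step 3: grad_x = 2*6*0.0435 = 0.522, grad_y = 2*4*-0.0251 = -0.2007
  x_3 = 0.0435 - 0.1*0.522 = -0.0087
  y_3 = -0.0251 - 0.1*-0.2007 = -0.005
Step 4: grad_x = 2*6*-0.0087 = -0.1044, grad_y = 2*4*-0.005 = -0.0401
  x_4 = -0.0087 - 0.1*-0.1044 = 0.0017
  y_4 = -0.005 - 0.1*-0.0401 = -0.001
Step 5: grad_x = 2*6*0.0017 = 0.0209, grad_y = 2*4*-0.001 = -0.008
  x_5 = 0.0017 - 0.1*0.0209 = -0.0003
  y_5 = -0.001 - 0.1*-0.008 = -0.0002
f(-0.0003, -0.0002) = 6*(-0.0003)^2 + 4*(-0.0002)^2 = 0.0


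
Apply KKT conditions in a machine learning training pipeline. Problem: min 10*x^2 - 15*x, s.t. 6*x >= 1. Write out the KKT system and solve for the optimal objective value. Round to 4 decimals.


Step 1: Try lambda = 0 (constraint inactive).
Stationarity: 2*10*x - 15 = 0
x* = 15/(2*10) = 0.75
Check constraint: 6*0.75 = 4.5 >= 1 -- satisfied.
Step 2: Compute optimal value.
f(x*) = 10*0.75^2 - 15*0.75 = -5.625


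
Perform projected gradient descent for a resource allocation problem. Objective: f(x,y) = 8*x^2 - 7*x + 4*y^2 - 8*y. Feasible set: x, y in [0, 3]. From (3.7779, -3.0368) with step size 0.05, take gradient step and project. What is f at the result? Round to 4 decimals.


Step 1: Compute gradient at (3.7779, -3.0368).
grad_x = 2*8*3.7779 - 7 = 53.4464
grad_y = 2*4*-3.0368 - 8 = -32.2944
Step 2: Gradient step.
x_raw = 3.7779 - 0.05*53.4464 = 1.1056
y_raw = -3.0368 - 0.05*-32.2944 = -1.4221
Step 3: Project onto [0, 3].
x_proj = clip(1.1056) = 1.1056
y_proj = clip(-1.4221) = 0.0
Step 4: Evaluate f.
f(1.1056, 0.0) = 2.0394


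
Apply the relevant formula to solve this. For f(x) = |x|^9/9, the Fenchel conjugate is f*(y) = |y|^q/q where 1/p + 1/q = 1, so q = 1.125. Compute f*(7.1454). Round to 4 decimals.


The conjugate exponent q satisfies 1/p + 1/q = 1.
p = 9, so q = 9/(9 - 1) = 1.125
|y|^q = 7.1454^1.125 = 9.1365
f*(7.1454) = 9.1365 / 1.125 = 8.1213


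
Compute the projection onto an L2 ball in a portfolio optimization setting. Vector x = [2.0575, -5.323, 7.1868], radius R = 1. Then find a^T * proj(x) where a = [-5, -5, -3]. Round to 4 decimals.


Step 1: Compute ||x|| (intermediates to 6 decimals).
||x|| = sqrt(2.0575^2 + (-5.323)^2 + 7.1868^2) = 9.177022
Step 2: Project.
Since ||x|| > R, scale = R/||x|| = 1/9.177022 = 0.108968, proj(x) = scale * x
proj(x) = [0.224202, -0.580037, 0.783131]
Step 3: Dot product.
a^T * proj(x) = -5*0.224202 - 5*(-0.580037) - 3*0.783131 = -0.5702


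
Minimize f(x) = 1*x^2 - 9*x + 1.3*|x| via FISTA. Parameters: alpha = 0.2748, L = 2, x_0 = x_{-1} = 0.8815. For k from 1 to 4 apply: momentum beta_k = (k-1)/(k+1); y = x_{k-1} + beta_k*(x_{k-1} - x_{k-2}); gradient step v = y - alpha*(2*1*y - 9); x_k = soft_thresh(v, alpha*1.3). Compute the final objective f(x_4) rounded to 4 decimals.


FISTA on f(x) = 1*x^2 - 9*x + 1.3*|x|
L = 2, alpha = 0.2748
Iteration 1: beta = 0.0, y = 0.8815 + 0.0*(0.8815 - 0.8815) = 0.8815
  grad(y) = -7.237, v = y - alpha*grad = 2.8702
  prox(v) = soft_thresh(2.8702, 0.3572) = 2.513
Iteration 2: beta = 0.3333, y = 2.513 + 0.3333*(2.513 - 0.8815) = 3.0568
  grad(y) = -2.8864, v = y - alpha*grad = 3.85
  prox(v) = soft_thresh(3.85, 0.3572) = 3.4928
Iteration 3: beta = 0.5, y = 3.4928 + 0.5*(3.4928 - 2.513) = 3.9826
  grad(y) = -1.0347, v = y - alpha*grad = 4.267
  prox(v) = soft_thresh(4.267, 0.3572) = 3.9097
Iteration 4: beta = 0.6, y = 3.9097 + 0.6*(3.9097 - 3.4928) = 4.1599
  grad(y) = -0.6801, v = y - alpha*grad = 4.3468
  prox(v) = soft_thresh(4.3468, 0.3572) = 3.9896
f(x_4) = 1*3.9896^2 - 9*3.9896 + 1.3*|3.9896| = -14.803


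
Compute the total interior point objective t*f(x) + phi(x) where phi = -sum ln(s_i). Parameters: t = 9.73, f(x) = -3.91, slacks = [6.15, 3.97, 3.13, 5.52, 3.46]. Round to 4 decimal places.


Step 1: Compute log-barrier.
ln values: [1.8165, 1.3788, 1.141, 1.7084, 1.2413]
phi = -(1.8165 + 1.3788 + 1.141 + 1.7084 + 1.2413) = -7.2859
Step 2: Compute augmented objective.
t*f(x) = 9.73*-3.91 = -38.0443
Total = -38.0443 - 7.2859 = -45.3302


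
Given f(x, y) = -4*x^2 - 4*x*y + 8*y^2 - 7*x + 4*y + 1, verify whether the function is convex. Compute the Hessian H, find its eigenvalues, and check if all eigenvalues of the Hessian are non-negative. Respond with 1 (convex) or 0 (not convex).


The Hessian of f(x,y) = -4*x^2 - 4*x*y + 8*y^2 - 7*x + 4*y + 1 is:
H = [[-8, -4], [-4, 16]]
Trace = -8 + 16 = 8
Determinant = -8*16 - (-4)^2 = -144
Discriminant = (8)^2 - 4*-144 = 640.0
Eigenvalues: lambda_1 = -8.6491, lambda_2 = 16.6491
The function is not convex.

0


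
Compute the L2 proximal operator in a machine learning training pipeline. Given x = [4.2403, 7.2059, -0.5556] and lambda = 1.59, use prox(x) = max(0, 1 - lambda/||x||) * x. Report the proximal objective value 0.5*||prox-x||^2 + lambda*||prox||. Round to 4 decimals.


Step 1: Compute ||x||.
||x|| = 8.3794
Step 2: Compute scaling factor.
scale = max(0, 1 - 1.59/8.3794) = 0.8102
Step 3: prox(x) = [3.4357, 5.8386, -0.4502]
||prox(x)|| = 6.7894
Step 4: Proximal objective.
0.5*||prox-x||^2 = 1.2641
lambda*||prox|| = 10.7951
Total = 12.0591


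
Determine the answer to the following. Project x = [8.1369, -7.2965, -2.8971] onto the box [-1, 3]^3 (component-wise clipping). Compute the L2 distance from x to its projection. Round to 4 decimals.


Project each component onto [-1, 3].
clip(8.1369) = 3.0, clip(-7.2965) = -1.0, clip(-2.8971) = -1.0
Projection = [3.0, -1.0, -1.0]
Squared diffs: [26.3877, 39.6459, 3.599]
Distance = sqrt(69.6326) = 8.3446


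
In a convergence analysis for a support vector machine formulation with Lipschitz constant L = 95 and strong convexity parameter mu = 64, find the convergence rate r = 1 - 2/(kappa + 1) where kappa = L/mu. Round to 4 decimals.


Step 1: Compute the condition number.
kappa = L/mu = 95/64 = 1.4844
Step 2: Compute the convergence rate.
r = 1 - 2/(kappa + 1) = 1 - 2*mu/(L + mu) = (L - mu)/(L + mu) = 31/159 = 0.195


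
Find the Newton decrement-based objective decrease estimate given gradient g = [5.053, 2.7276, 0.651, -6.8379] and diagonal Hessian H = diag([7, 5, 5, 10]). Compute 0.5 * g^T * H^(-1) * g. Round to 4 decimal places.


Step 1: H is diagonal, so H^(-1) * g = [0.7219, 0.5455, 0.1302, -0.6838].
Step 2: g^T H^(-1) g = sum_i g_i^2 / H_ii
  = (5.053)^2/7 + (2.7276)^2/5 + (0.651)^2/5 + (-6.8379)^2/10
  = 3.6475 + 1.488 + 0.0848 + 4.6757 = 9.896
Step 3: Objective decrease = 0.5 * g^T H^(-1) g = 4.948


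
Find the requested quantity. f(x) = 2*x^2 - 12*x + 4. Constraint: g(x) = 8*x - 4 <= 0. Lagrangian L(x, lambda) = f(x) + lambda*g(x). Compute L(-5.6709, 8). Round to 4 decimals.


Step 1: Evaluate f(x).
f(-5.6709) = 2*(-5.6709)^2 - 12*(-5.6709) + 4 = 136.369
Step 2: Evaluate g(x).
g(-5.6709) = 8*-5.6709 - 4 = -49.3672
Step 3: Compute Lagrangian.
L = 136.369 + 8*-49.3672 = -258.5686


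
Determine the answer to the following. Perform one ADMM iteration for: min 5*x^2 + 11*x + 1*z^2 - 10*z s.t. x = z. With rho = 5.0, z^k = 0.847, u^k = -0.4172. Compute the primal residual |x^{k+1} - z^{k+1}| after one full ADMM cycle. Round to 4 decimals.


ADMM iteration with rho = 5.0, z^k = 0.847, u^k = -0.4172
Step 1: x-update.
Minimize 5*x^2 + 11*x + (5.0/2)*(x - 0.847 - 0.4172)^2
FOC: (2*5 + 5.0)*x = -11 + 5.0*(0.847 + 0.4172)
x^{k+1} = -0.3119
Step 2: z-update.
Minimize 1*z^2 - 10*z + (5.0/2)*(-0.3119 - z - 0.4172)^2
FOC: (2*1 + 5.0)*z = 10 + 5.0*(-0.3119 - 0.4172)
z^{k+1} = 0.9078
Step 3: u-update.
u^{k+1} = -0.4172 - 0.3119 - 0.9078 = -1.6369
Step 4: Primal residual = |-0.3119 - 0.9078| = 1.2197


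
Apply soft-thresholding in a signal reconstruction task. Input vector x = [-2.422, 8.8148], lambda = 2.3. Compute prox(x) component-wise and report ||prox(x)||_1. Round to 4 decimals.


Soft-thresholding with lambda = 2.3:
prox(-2.422) = sign(-2.422)*max(|-2.422| - 2.3, 0) = -0.122
prox(8.8148) = sign(8.8148)*max(|8.8148| - 2.3, 0) = 6.5148
prox(x) = [-0.122, 6.5148]
||prox(x)||_1 = 0.122 + 6.5148 = 6.6368


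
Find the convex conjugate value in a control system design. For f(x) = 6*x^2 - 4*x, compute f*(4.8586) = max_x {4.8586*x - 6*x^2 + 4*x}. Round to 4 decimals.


f*(y) = sup_x {y*x - a*x^2 - b*x} = sup_x {(y-b)*x - a*x^2}
FOC: (y - b) - 2a*x = 0 => x* = (y - b)/(2a)
x* = (4.8586 + 4)/(2*6) = 0.7382
f*(4.8586) = (y-b)^2/(4a) = (4.8586 + 4)^2/(4*6)
= 78.4748/24 = 3.2698


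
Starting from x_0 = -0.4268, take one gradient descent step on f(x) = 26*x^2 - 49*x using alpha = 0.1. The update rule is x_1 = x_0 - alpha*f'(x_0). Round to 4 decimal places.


We compute the gradient at x_0 and apply the update.
f'(x) = 52*x - 49
f'(-0.4268) = 52*-0.4268 - 49 = -71.1936
x_1 = -0.4268 - 0.1*-71.1936 = 6.6926


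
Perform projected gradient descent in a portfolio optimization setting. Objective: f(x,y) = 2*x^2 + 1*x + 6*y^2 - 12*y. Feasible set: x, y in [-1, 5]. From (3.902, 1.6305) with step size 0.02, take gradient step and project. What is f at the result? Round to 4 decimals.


Step 1: Compute gradient at (3.902, 1.6305).
grad_x = 2*2*3.902 + 1 = 16.608
grad_y = 2*6*1.6305 - 12 = 7.566
Step 2: Gradient step.
x_raw = 3.902 - 0.02*16.608 = 3.5698
y_raw = 1.6305 - 0.02*7.566 = 1.4792
Step 3: Project onto [-1, 5].
x_proj = clip(3.5698) = 3.5698
y_proj = clip(1.4792) = 1.4792
Step 4: Evaluate f.
f(3.5698, 1.4792) = 24.435


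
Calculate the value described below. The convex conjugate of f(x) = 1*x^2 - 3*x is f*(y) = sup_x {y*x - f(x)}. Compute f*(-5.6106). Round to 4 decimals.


f*(y) = sup_x {y*x - a*x^2 - b*x} = sup_x {(y-b)*x - a*x^2}
FOC: (y - b) - 2a*x = 0 => x* = (y - b)/(2a)
x* = (-5.6106 + 3)/(2*1) = -1.3053
f*(-5.6106) = (y-b)^2/(4a) = (-5.6106 + 3)^2/(4*1)
= 6.8152/4 = 1.7038
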